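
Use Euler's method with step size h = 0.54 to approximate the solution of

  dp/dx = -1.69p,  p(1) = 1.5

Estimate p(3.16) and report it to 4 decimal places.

Euler: p_{n+1} = p_n + h·f(x_n, p_n).
x=1.000000, p=1.500000: f=-2.535000 → p ← 1.500000 + 0.54·(-2.535000) = 0.131100
x=1.540000, p=0.131100: f=-0.221559 → p ← 0.131100 + 0.54·(-0.221559) = 0.011458
x=2.080000, p=0.011458: f=-0.019364 → p ← 0.011458 + 0.54·(-0.019364) = 0.001001
x=2.620000, p=0.001001: f=-0.001692 → p ← 0.001001 + 0.54·(-0.001692) = 0.000088
p(3.16) ≈ 0.0001

0.0001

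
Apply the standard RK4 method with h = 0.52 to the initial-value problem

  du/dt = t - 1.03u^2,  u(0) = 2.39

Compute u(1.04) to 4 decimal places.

0.9236

RK4: k1 = f(t_n, u_n); k2 = f(t_n + h/2, u_n + (h/2)·k1); k3 = f(t_n + h/2, u_n + (h/2)·k2); k4 = f(t_n + h, u_n + h·k3); u_{n+1} = u_n + (h/6)·(k1 + 2k2 + 2k3 + k4).
t=0.000000, u=2.390000:
  k1 = f(0.000000, 2.390000) = -5.883463
  k2 = f(0.260000, 0.860300) = -0.502319
  k3 = f(0.260000, 2.259397) = -4.998021
  k4 = f(0.520000, -0.208971) = 0.475021
  u ← 2.390000 + (0.52/6)·(k1 + 2k2 + 2k3 + k4) = 0.967876
t=0.520000, u=0.967876:
  k1 = f(0.520000, 0.967876) = -0.444888
  k2 = f(0.780000, 0.852205) = 0.031959
  k3 = f(0.780000, 0.976185) = -0.201526
  k4 = f(1.040000, 0.863083) = 0.272741
  u ← 0.967876 + (0.52/6)·(k1 + 2k2 + 2k3 + k4) = 0.923565
u(1.04) ≈ 0.9236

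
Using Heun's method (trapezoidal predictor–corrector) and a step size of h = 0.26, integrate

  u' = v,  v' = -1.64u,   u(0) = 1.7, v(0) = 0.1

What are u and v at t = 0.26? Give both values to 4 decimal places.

1.6318, -0.6304

Heun on (u,v): k1 = f(t_n, state_n); k2 = f(t_n + h, state_n + h·k1); state_{n+1} = state_n + (h/2)·(k1 + k2).
0.000000: (1.700000, 0.100000)
  k1 = (0.100000, -2.788000)
  predictor → (1.726000, -0.624880)
  k2 = (-0.624880, -2.830640)
  → (1.631766, -0.630423)
(u(0.26), v(0.26)) ≈ (1.6318, -0.6304)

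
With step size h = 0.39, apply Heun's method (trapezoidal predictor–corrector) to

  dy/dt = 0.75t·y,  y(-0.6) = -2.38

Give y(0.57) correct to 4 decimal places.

-2.3376

Heun: k1 = f(t_n, y_n); k2 = f(t_n + h, y_n + h·k1); y_{n+1} = y_n + (h/2)·(k1 + k2).
t=-0.600000, y=-2.380000:
  k1 = f(-0.600000, -2.380000) = 1.071000
  k2 = f(-0.210000, -1.962310) = 0.309064
  y ← -2.380000 + (0.39/2)·(1.071000 + 0.309064) = -2.110888
t=-0.210000, y=-2.110888:
  k1 = f(-0.210000, -2.110888) = 0.332465
  k2 = f(0.180000, -1.981226) = -0.267466
  y ← -2.110888 + (0.39/2)·(0.332465 + (-0.267466)) = -2.098213
t=0.180000, y=-2.098213:
  k1 = f(0.180000, -2.098213) = -0.283259
  k2 = f(0.570000, -2.208684) = -0.944212
  y ← -2.098213 + (0.39/2)·(-0.283259 + (-0.944212)) = -2.337570
y(0.57) ≈ -2.3376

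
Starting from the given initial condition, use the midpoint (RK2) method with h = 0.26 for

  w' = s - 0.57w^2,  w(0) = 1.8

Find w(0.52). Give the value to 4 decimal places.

Midpoint: k1 = f(s_n, w_n); k2 = f(s_n + h/2, w_n + (h/2)·k1); w_{n+1} = w_n + h·k2.
s=0.000000, w=1.800000:
  k1 = f(0.000000, 1.800000) = -1.846800
  k2 = f(0.130000, 1.559916) = -1.257003
  w ← 1.800000 + 0.26·(-1.257003) = 1.473179
s=0.260000, w=1.473179:
  k1 = f(0.260000, 1.473179) = -0.977047
  k2 = f(0.390000, 1.346163) = -0.642929
  w ← 1.473179 + 0.26·(-0.642929) = 1.306018
w(0.52) ≈ 1.3060

1.3060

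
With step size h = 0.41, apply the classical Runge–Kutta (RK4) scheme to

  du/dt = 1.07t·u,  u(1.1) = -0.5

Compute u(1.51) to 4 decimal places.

RK4: k1 = f(t_n, u_n); k2 = f(t_n + h/2, u_n + (h/2)·k1); k3 = f(t_n + h/2, u_n + (h/2)·k2); k4 = f(t_n + h, u_n + h·k3); u_{n+1} = u_n + (h/6)·(k1 + 2k2 + 2k3 + k4).
t=1.100000, u=-0.500000:
  k1 = f(1.100000, -0.500000) = -0.588500
  k2 = f(1.305000, -0.620642) = -0.866634
  k3 = f(1.305000, -0.677660) = -0.946251
  k4 = f(1.510000, -0.887963) = -1.434681
  u ← -0.500000 + (0.41/6)·(k1 + 2k2 + 2k3 + k4) = -0.886012
u(1.51) ≈ -0.8860

-0.8860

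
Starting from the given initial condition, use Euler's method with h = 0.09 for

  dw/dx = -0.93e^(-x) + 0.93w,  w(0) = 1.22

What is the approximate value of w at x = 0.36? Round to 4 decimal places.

Euler: w_{n+1} = w_n + h·f(x_n, w_n).
x=0.000000, w=1.220000: f=0.204600 → w ← 1.220000 + 0.09·0.204600 = 1.238414
x=0.090000, w=1.238414: f=0.301769 → w ← 1.238414 + 0.09·0.301769 = 1.265573
x=0.180000, w=1.265573: f=0.400182 → w ← 1.265573 + 0.09·0.400182 = 1.301590
x=0.270000, w=1.301590: f=0.500535 → w ← 1.301590 + 0.09·0.500535 = 1.346638
w(0.36) ≈ 1.3466

1.3466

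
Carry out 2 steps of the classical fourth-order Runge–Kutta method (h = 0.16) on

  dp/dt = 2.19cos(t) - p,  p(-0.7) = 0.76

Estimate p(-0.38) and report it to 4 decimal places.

RK4: k1 = f(t_n, p_n); k2 = f(t_n + h/2, p_n + (h/2)·k1); k3 = f(t_n + h/2, p_n + (h/2)·k2); k4 = f(t_n + h, p_n + h·k3); p_{n+1} = p_n + (h/6)·(k1 + 2k2 + 2k3 + k4).
t=-0.700000, p=0.760000:
  k1 = f(-0.700000, 0.760000) = 0.915004
  k2 = f(-0.620000, 0.833200) = 0.949193
  k3 = f(-0.620000, 0.835935) = 0.946458
  k4 = f(-0.540000, 0.911433) = 0.966949
  p ← 0.760000 + (0.16/6)·(k1 + 2k2 + 2k3 + k4) = 0.911287
t=-0.540000, p=0.911287:
  k1 = f(-0.540000, 0.911287) = 0.967095
  k2 = f(-0.460000, 0.988654) = 0.973701
  k3 = f(-0.460000, 0.989183) = 0.973172
  k4 = f(-0.380000, 1.066994) = 0.966781
  p ← 0.911287 + (0.16/6)·(k1 + 2k2 + 2k3 + k4) = 1.066690
p(-0.38) ≈ 1.0667

1.0667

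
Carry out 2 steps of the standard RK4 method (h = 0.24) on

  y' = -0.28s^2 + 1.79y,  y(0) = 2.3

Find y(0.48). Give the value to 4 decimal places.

5.4170

RK4: k1 = f(s_n, y_n); k2 = f(s_n + h/2, y_n + (h/2)·k1); k3 = f(s_n + h/2, y_n + (h/2)·k2); k4 = f(s_n + h, y_n + h·k3); y_{n+1} = y_n + (h/6)·(k1 + 2k2 + 2k3 + k4).
s=0.000000, y=2.300000:
  k1 = f(0.000000, 2.300000) = 4.117000
  k2 = f(0.120000, 2.794040) = 4.997300
  k3 = f(0.120000, 2.899676) = 5.186388
  k4 = f(0.240000, 3.544733) = 6.328944
  y ← 2.300000 + (0.24/6)·(k1 + 2k2 + 2k3 + k4) = 3.532533
s=0.240000, y=3.532533:
  k1 = f(0.240000, 3.532533) = 6.307106
  k2 = f(0.360000, 4.289385) = 7.641712
  k3 = f(0.360000, 4.449538) = 7.928385
  k4 = f(0.480000, 5.435345) = 9.664756
  y ← 3.532533 + (0.24/6)·(k1 + 2k2 + 2k3 + k4) = 5.417015
y(0.48) ≈ 5.4170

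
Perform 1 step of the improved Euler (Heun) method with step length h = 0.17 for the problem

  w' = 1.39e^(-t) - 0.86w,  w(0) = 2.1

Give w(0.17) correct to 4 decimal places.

Heun: k1 = f(t_n, w_n); k2 = f(t_n + h, w_n + h·k1); w_{n+1} = w_n + (h/2)·(k1 + k2).
t=0.000000, w=2.100000:
  k1 = f(0.000000, 2.100000) = -0.416000
  k2 = f(0.170000, 2.029280) = -0.572487
  w ← 2.100000 + (0.17/2)·(-0.416000 + (-0.572487)) = 2.015979
w(0.17) ≈ 2.0160

2.0160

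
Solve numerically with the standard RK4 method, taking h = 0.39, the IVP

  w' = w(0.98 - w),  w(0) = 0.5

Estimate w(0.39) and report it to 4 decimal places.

0.5921

RK4: k1 = f(x_n, w_n); k2 = f(x_n + h/2, w_n + (h/2)·k1); k3 = f(x_n + h/2, w_n + (h/2)·k2); k4 = f(x_n + h, w_n + h·k3); w_{n+1} = w_n + (h/6)·(k1 + 2k2 + 2k3 + k4).
x=0.000000, w=0.500000:
  k1 = f(0.000000, 0.500000) = 0.240000
  k2 = f(0.195000, 0.546800) = 0.236874
  k3 = f(0.195000, 0.546190) = 0.236943
  k4 = f(0.390000, 0.592408) = 0.229613
  w ← 0.500000 + (0.39/6)·(k1 + 2k2 + 2k3 + k4) = 0.592121
w(0.39) ≈ 0.5921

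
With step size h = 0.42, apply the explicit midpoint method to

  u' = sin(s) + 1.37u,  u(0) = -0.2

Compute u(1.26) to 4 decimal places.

0.1809

Midpoint: k1 = f(s_n, u_n); k2 = f(s_n + h/2, u_n + (h/2)·k1); u_{n+1} = u_n + h·k2.
s=0.000000, u=-0.200000:
  k1 = f(0.000000, -0.200000) = -0.274000
  k2 = f(0.210000, -0.257540) = -0.144370
  u ← -0.200000 + 0.42·(-0.144370) = -0.260635
s=0.420000, u=-0.260635:
  k1 = f(0.420000, -0.260635) = 0.050690
  k2 = f(0.630000, -0.249990) = 0.246658
  u ← -0.260635 + 0.42·0.246658 = -0.157039
s=0.840000, u=-0.157039:
  k1 = f(0.840000, -0.157039) = 0.529500
  k2 = f(1.050000, -0.045844) = 0.804617
  u ← -0.157039 + 0.42·0.804617 = 0.180900
u(1.26) ≈ 0.1809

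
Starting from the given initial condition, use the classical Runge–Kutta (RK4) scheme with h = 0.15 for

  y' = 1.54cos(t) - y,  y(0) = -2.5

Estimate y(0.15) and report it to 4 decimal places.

-1.9381

RK4: k1 = f(t_n, y_n); k2 = f(t_n + h/2, y_n + (h/2)·k1); k3 = f(t_n + h/2, y_n + (h/2)·k2); k4 = f(t_n + h, y_n + h·k3); y_{n+1} = y_n + (h/6)·(k1 + 2k2 + 2k3 + k4).
t=0.000000, y=-2.500000:
  k1 = f(0.000000, -2.500000) = 4.040000
  k2 = f(0.075000, -2.197000) = 3.732671
  k3 = f(0.075000, -2.220050) = 3.755720
  k4 = f(0.150000, -1.936642) = 3.459349
  y ← -2.500000 + (0.15/6)·(k1 + 2k2 + 2k3 + k4) = -1.938097
y(0.15) ≈ -1.9381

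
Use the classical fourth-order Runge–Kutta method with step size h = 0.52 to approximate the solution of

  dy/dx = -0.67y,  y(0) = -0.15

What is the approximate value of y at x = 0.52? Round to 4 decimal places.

RK4: k1 = f(x_n, y_n); k2 = f(x_n + h/2, y_n + (h/2)·k1); k3 = f(x_n + h/2, y_n + (h/2)·k2); k4 = f(x_n + h, y_n + h·k3); y_{n+1} = y_n + (h/6)·(k1 + 2k2 + 2k3 + k4).
x=0.000000, y=-0.150000:
  k1 = f(0.000000, -0.150000) = 0.100500
  k2 = f(0.260000, -0.123870) = 0.082993
  k3 = f(0.260000, -0.128422) = 0.086043
  k4 = f(0.520000, -0.105258) = 0.070523
  y ← -0.150000 + (0.52/6)·(k1 + 2k2 + 2k3 + k4) = -0.105879
y(0.52) ≈ -0.1059

-0.1059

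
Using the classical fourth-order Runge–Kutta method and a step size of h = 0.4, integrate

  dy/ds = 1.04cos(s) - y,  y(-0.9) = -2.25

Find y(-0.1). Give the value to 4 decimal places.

-0.5080

RK4: k1 = f(s_n, y_n); k2 = f(s_n + h/2, y_n + (h/2)·k1); k3 = f(s_n + h/2, y_n + (h/2)·k2); k4 = f(s_n + h, y_n + h·k3); y_{n+1} = y_n + (h/6)·(k1 + 2k2 + 2k3 + k4).
s=-0.900000, y=-2.250000:
  k1 = f(-0.900000, -2.250000) = 2.896474
  k2 = f(-0.700000, -1.670705) = 2.466141
  k3 = f(-0.700000, -1.756772) = 2.552208
  k4 = f(-0.500000, -1.229117) = 2.141803
  y ← -2.250000 + (0.4/6)·(k1 + 2k2 + 2k3 + k4) = -1.245002
s=-0.500000, y=-1.245002:
  k1 = f(-0.500000, -1.245002) = 2.157688
  k2 = f(-0.300000, -0.813464) = 1.807014
  k3 = f(-0.300000, -0.883599) = 1.877149
  k4 = f(-0.100000, -0.494142) = 1.528947
  y ← -1.245002 + (0.4/6)·(k1 + 2k2 + 2k3 + k4) = -0.508004
y(-0.1) ≈ -0.5080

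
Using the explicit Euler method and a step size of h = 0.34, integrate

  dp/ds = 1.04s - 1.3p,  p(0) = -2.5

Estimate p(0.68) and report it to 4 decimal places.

-0.6582

Euler: p_{n+1} = p_n + h·f(s_n, p_n).
s=0.000000, p=-2.500000: f=3.250000 → p ← -2.500000 + 0.34·3.250000 = -1.395000
s=0.340000, p=-1.395000: f=2.167100 → p ← -1.395000 + 0.34·2.167100 = -0.658186
p(0.68) ≈ -0.6582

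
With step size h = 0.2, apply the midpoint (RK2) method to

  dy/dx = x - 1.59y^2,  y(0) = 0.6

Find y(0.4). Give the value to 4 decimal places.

0.5061

Midpoint: k1 = f(x_n, y_n); k2 = f(x_n + h/2, y_n + (h/2)·k1); y_{n+1} = y_n + h·k2.
x=0.000000, y=0.600000:
  k1 = f(0.000000, 0.600000) = -0.572400
  k2 = f(0.100000, 0.542760) = -0.368396
  y ← 0.600000 + 0.2·(-0.368396) = 0.526321
x=0.200000, y=0.526321:
  k1 = f(0.200000, 0.526321) = -0.240452
  k2 = f(0.300000, 0.502276) = -0.101127
  y ← 0.526321 + 0.2·(-0.101127) = 0.506096
y(0.4) ≈ 0.5061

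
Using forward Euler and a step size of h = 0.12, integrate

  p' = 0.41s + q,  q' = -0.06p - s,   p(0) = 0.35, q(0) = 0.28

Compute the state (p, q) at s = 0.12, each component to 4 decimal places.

Euler on (p,q): p_{n+1} = p_n + h·p', q_{n+1} = q_n + h·q'.
0.000000: (0.350000, 0.280000); f=(0.280000, -0.021000) → (0.383600, 0.277480)
(p(0.12), q(0.12)) ≈ (0.3836, 0.2775)

0.3836, 0.2775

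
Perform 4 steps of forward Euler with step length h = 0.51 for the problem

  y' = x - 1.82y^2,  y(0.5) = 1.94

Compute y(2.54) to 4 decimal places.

Euler: y_{n+1} = y_n + h·f(x_n, y_n).
x=0.500000, y=1.940000: f=-6.349752 → y ← 1.940000 + 0.51·(-6.349752) = -1.298374
x=1.010000, y=-1.298374: f=-2.058108 → y ← -1.298374 + 0.51·(-2.058108) = -2.348009
x=1.520000, y=-2.348009: f=-8.513924 → y ← -2.348009 + 0.51·(-8.513924) = -6.690110
x=2.030000, y=-6.690110: f=-79.428782 → y ← -6.690110 + 0.51·(-79.428782) = -47.198789
y(2.54) ≈ -47.1988

-47.1988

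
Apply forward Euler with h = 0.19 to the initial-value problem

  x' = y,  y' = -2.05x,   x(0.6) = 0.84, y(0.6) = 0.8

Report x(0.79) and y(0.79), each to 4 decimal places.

0.9920, 0.4728

Euler on (x,y): x_{n+1} = x_n + h·x', y_{n+1} = y_n + h·y'.
0.600000: (0.840000, 0.800000); f=(0.800000, -1.722000) → (0.992000, 0.472820)
(x(0.79), y(0.79)) ≈ (0.9920, 0.4728)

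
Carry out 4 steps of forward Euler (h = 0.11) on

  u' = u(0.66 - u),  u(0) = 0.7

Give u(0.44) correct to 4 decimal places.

Euler: u_{n+1} = u_n + h·f(x_n, u_n).
x=0.000000, u=0.700000: f=-0.028000 → u ← 0.700000 + 0.11·(-0.028000) = 0.696920
x=0.110000, u=0.696920: f=-0.025730 → u ← 0.696920 + 0.11·(-0.025730) = 0.694090
x=0.220000, u=0.694090: f=-0.023661 → u ← 0.694090 + 0.11·(-0.023661) = 0.691487
x=0.330000, u=0.691487: f=-0.021773 → u ← 0.691487 + 0.11·(-0.021773) = 0.689092
u(0.44) ≈ 0.6891

0.6891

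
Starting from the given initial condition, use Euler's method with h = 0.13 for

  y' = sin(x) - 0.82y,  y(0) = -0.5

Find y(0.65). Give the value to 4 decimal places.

Euler: y_{n+1} = y_n + h·f(x_n, y_n).
x=0.000000, y=-0.500000: f=0.410000 → y ← -0.500000 + 0.13·0.410000 = -0.446700
x=0.130000, y=-0.446700: f=0.495928 → y ← -0.446700 + 0.13·0.495928 = -0.382229
x=0.260000, y=-0.382229: f=0.570509 → y ← -0.382229 + 0.13·0.570509 = -0.308063
x=0.390000, y=-0.308063: f=0.632800 → y ← -0.308063 + 0.13·0.632800 = -0.225799
x=0.520000, y=-0.225799: f=0.682035 → y ← -0.225799 + 0.13·0.682035 = -0.137135
y(0.65) ≈ -0.1371

-0.1371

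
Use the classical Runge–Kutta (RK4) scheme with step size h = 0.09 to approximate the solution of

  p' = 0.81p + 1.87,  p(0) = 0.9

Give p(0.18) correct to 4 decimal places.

RK4: k1 = f(t_n, p_n); k2 = f(t_n + h/2, p_n + (h/2)·k1); k3 = f(t_n + h/2, p_n + (h/2)·k2); k4 = f(t_n + h, p_n + h·k3); p_{n+1} = p_n + (h/6)·(k1 + 2k2 + 2k3 + k4).
t=0.000000, p=0.900000:
  k1 = f(0.000000, 0.900000) = 2.599000
  k2 = f(0.045000, 1.016955) = 2.693734
  k3 = f(0.045000, 1.021218) = 2.697187
  k4 = f(0.090000, 1.142747) = 2.795625
  p ← 0.900000 + (0.09/6)·(k1 + 2k2 + 2k3 + k4) = 1.142647
t=0.090000, p=1.142647:
  k1 = f(0.090000, 1.142647) = 2.795544
  k2 = f(0.135000, 1.268446) = 2.897442
  k3 = f(0.135000, 1.273032) = 2.901156
  k4 = f(0.180000, 1.403751) = 3.007038
  p ← 1.142647 + (0.09/6)·(k1 + 2k2 + 2k3 + k4) = 1.403644
p(0.18) ≈ 1.4036

1.4036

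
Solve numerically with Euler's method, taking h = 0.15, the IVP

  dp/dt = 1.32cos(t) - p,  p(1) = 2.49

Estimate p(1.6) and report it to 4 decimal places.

1.4928

Euler: p_{n+1} = p_n + h·f(t_n, p_n).
t=1.000000, p=2.490000: f=-1.776801 → p ← 2.490000 + 0.15·(-1.776801) = 2.223480
t=1.150000, p=2.223480: f=-1.684276 → p ← 2.223480 + 0.15·(-1.684276) = 1.970838
t=1.300000, p=1.970838: f=-1.617740 → p ← 1.970838 + 0.15·(-1.617740) = 1.728177
t=1.450000, p=1.728177: f=-1.569114 → p ← 1.728177 + 0.15·(-1.569114) = 1.492810
p(1.6) ≈ 1.4928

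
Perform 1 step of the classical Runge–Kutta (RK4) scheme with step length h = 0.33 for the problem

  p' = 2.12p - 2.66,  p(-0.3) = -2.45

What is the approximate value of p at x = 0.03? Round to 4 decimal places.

RK4: k1 = f(x_n, p_n); k2 = f(x_n + h/2, p_n + (h/2)·k1); k3 = f(x_n + h/2, p_n + (h/2)·k2); k4 = f(x_n + h, p_n + h·k3); p_{n+1} = p_n + (h/6)·(k1 + 2k2 + 2k3 + k4).
x=-0.300000, p=-2.450000:
  k1 = f(-0.300000, -2.450000) = -7.854000
  k2 = f(-0.135000, -3.745910) = -10.601329
  k3 = f(-0.135000, -4.199219) = -11.562345
  k4 = f(0.030000, -6.265574) = -15.943017
  p ← -2.450000 + (0.33/6)·(k1 + 2k2 + 2k3 + k4) = -6.196840
p(0.03) ≈ -6.1968

-6.1968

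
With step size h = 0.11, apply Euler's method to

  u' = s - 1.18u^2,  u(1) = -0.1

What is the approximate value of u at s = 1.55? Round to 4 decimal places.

0.5377

Euler: u_{n+1} = u_n + h·f(s_n, u_n).
s=1.000000, u=-0.100000: f=0.988200 → u ← -0.100000 + 0.11·0.988200 = 0.008702
s=1.110000, u=0.008702: f=1.109911 → u ← 0.008702 + 0.11·1.109911 = 0.130792
s=1.220000, u=0.130792: f=1.199814 → u ← 0.130792 + 0.11·1.199814 = 0.262772
s=1.330000, u=0.262772: f=1.248522 → u ← 0.262772 + 0.11·1.248522 = 0.400109
s=1.440000, u=0.400109: f=1.251097 → u ← 0.400109 + 0.11·1.251097 = 0.537730
u(1.55) ≈ 0.5377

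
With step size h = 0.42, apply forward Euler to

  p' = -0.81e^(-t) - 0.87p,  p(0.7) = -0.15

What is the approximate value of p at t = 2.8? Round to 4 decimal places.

-0.1625

Euler: p_{n+1} = p_n + h·f(t_n, p_n).
t=0.700000, p=-0.150000: f=-0.271734 → p ← -0.150000 + 0.42·(-0.271734) = -0.264128
t=1.120000, p=-0.264128: f=-0.034495 → p ← -0.264128 + 0.42·(-0.034495) = -0.278616
t=1.540000, p=-0.278616: f=0.068747 → p ← -0.278616 + 0.42·0.068747 = -0.249742
t=1.960000, p=-0.249742: f=0.103180 → p ← -0.249742 + 0.42·0.103180 = -0.206407
t=2.380000, p=-0.206407: f=0.104608 → p ← -0.206407 + 0.42·0.104608 = -0.162471
p(2.8) ≈ -0.1625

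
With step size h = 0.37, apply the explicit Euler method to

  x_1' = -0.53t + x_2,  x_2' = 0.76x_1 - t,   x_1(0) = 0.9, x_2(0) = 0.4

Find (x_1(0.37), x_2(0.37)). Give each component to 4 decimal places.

1.0480, 0.6531

Euler on (x_1,x_2): x_1_{n+1} = x_1_n + h·x_1', x_2_{n+1} = x_2_n + h·x_2'.
0.000000: (0.900000, 0.400000); f=(0.400000, 0.684000) → (1.048000, 0.653080)
(x_1(0.37), x_2(0.37)) ≈ (1.0480, 0.6531)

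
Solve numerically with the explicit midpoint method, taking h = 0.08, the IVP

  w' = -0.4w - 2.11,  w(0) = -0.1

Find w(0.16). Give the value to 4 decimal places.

Midpoint: k1 = f(x_n, w_n); k2 = f(x_n + h/2, w_n + (h/2)·k1); w_{n+1} = w_n + h·k2.
x=0.000000, w=-0.100000:
  k1 = f(0.000000, -0.100000) = -2.070000
  k2 = f(0.040000, -0.182800) = -2.036880
  w ← -0.100000 + 0.08·(-2.036880) = -0.262950
x=0.080000, w=-0.262950:
  k1 = f(0.080000, -0.262950) = -2.004820
  k2 = f(0.120000, -0.343143) = -1.972743
  w ← -0.262950 + 0.08·(-1.972743) = -0.420770
w(0.16) ≈ -0.4208

-0.4208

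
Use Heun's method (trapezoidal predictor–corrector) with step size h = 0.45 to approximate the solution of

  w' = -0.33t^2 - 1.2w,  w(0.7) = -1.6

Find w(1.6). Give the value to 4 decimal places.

-0.8921

Heun: k1 = f(t_n, w_n); k2 = f(t_n + h, w_n + h·k1); w_{n+1} = w_n + (h/2)·(k1 + k2).
t=0.700000, w=-1.600000:
  k1 = f(0.700000, -1.600000) = 1.758300
  k2 = f(1.150000, -0.808765) = 0.534093
  w ← -1.600000 + (0.45/2)·(1.758300 + 0.534093) = -1.084212
t=1.150000, w=-1.084212:
  k1 = f(1.150000, -1.084212) = 0.864629
  k2 = f(1.600000, -0.695129) = -0.010646
  w ← -1.084212 + (0.45/2)·(0.864629 + (-0.010646)) = -0.892065
w(1.6) ≈ -0.8921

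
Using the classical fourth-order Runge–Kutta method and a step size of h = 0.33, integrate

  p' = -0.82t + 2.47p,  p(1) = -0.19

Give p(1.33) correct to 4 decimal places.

-0.9048

RK4: k1 = f(t_n, p_n); k2 = f(t_n + h/2, p_n + (h/2)·k1); k3 = f(t_n + h/2, p_n + (h/2)·k2); k4 = f(t_n + h, p_n + h·k3); p_{n+1} = p_n + (h/6)·(k1 + 2k2 + 2k3 + k4).
t=1.000000, p=-0.190000:
  k1 = f(1.000000, -0.190000) = -1.289300
  k2 = f(1.165000, -0.402734) = -1.950054
  k3 = f(1.165000, -0.511759) = -2.219345
  k4 = f(1.330000, -0.922384) = -3.368888
  p ← -0.190000 + (0.33/6)·(k1 + 2k2 + 2k3 + k4) = -0.904834
p(1.33) ≈ -0.9048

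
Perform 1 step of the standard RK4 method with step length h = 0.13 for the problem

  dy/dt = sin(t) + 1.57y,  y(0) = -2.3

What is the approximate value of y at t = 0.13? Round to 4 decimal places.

RK4: k1 = f(t_n, y_n); k2 = f(t_n + h/2, y_n + (h/2)·k1); k3 = f(t_n + h/2, y_n + (h/2)·k2); k4 = f(t_n + h, y_n + h·k3); y_{n+1} = y_n + (h/6)·(k1 + 2k2 + 2k3 + k4).
t=0.000000, y=-2.300000:
  k1 = f(0.000000, -2.300000) = -3.611000
  k2 = f(0.065000, -2.534715) = -3.914548
  k3 = f(0.065000, -2.554446) = -3.945525
  k4 = f(0.130000, -2.812918) = -4.286648
  y ← -2.300000 + (0.13/6)·(k1 + 2k2 + 2k3 + k4) = -2.811719
y(0.13) ≈ -2.8117

-2.8117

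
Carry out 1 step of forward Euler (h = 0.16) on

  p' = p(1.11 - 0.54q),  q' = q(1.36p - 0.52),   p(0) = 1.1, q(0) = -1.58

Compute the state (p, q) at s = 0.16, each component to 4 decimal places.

Euler on (p,q): p_{n+1} = p_n + h·p', q_{n+1} = q_n + h·q'.
0.000000: (1.100000, -1.580000); f=(2.159520, -1.542080) → (1.445523, -1.826733)
(p(0.16), q(0.16)) ≈ (1.4455, -1.8267)

1.4455, -1.8267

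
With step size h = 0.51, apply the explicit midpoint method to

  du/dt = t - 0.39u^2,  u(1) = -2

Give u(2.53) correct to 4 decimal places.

-2.7441

Midpoint: k1 = f(t_n, u_n); k2 = f(t_n + h/2, u_n + (h/2)·k1); u_{n+1} = u_n + h·k2.
t=1.000000, u=-2.000000:
  k1 = f(1.000000, -2.000000) = -0.560000
  k2 = f(1.255000, -2.142800) = -0.535721
  u ← -2.000000 + 0.51·(-0.535721) = -2.273218
t=1.510000, u=-2.273218:
  k1 = f(1.510000, -2.273218) = -0.505332
  k2 = f(1.765000, -2.402077) = -0.485290
  u ← -2.273218 + 0.51·(-0.485290) = -2.520716
t=2.020000, u=-2.520716:
  k1 = f(2.020000, -2.520716) = -0.458063
  k2 = f(2.275000, -2.637522) = -0.438043
  u ← -2.520716 + 0.51·(-0.438043) = -2.744118
u(2.53) ≈ -2.7441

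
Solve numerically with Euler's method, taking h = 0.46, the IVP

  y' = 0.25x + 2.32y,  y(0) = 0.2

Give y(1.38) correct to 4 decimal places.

1.9819

Euler: y_{n+1} = y_n + h·f(x_n, y_n).
x=0.000000, y=0.200000: f=0.464000 → y ← 0.200000 + 0.46·0.464000 = 0.413440
x=0.460000, y=0.413440: f=1.074181 → y ← 0.413440 + 0.46·1.074181 = 0.907563
x=0.920000, y=0.907563: f=2.335547 → y ← 0.907563 + 0.46·2.335547 = 1.981915
y(1.38) ≈ 1.9819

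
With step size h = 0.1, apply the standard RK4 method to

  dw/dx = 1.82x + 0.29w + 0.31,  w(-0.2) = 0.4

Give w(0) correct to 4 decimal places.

0.4499

RK4: k1 = f(x_n, w_n); k2 = f(x_n + h/2, w_n + (h/2)·k1); k3 = f(x_n + h/2, w_n + (h/2)·k2); k4 = f(x_n + h, w_n + h·k3); w_{n+1} = w_n + (h/6)·(k1 + 2k2 + 2k3 + k4).
x=-0.200000, w=0.400000:
  k1 = f(-0.200000, 0.400000) = 0.062000
  k2 = f(-0.150000, 0.403100) = 0.153899
  k3 = f(-0.150000, 0.407695) = 0.155232
  k4 = f(-0.100000, 0.415523) = 0.248502
  w ← 0.400000 + (0.1/6)·(k1 + 2k2 + 2k3 + k4) = 0.415479
x=-0.100000, w=0.415479:
  k1 = f(-0.100000, 0.415479) = 0.248489
  k2 = f(-0.050000, 0.427904) = 0.343092
  k3 = f(-0.050000, 0.432634) = 0.344464
  k4 = f(0.000000, 0.449926) = 0.440478
  w ← 0.415479 + (0.1/6)·(k1 + 2k2 + 2k3 + k4) = 0.449881
w(0) ≈ 0.4499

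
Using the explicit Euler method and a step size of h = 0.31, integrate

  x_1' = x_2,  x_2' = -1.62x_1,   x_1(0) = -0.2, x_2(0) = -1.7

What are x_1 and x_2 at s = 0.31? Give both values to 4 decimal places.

Euler on (x_1,x_2): x_1_{n+1} = x_1_n + h·x_1', x_2_{n+1} = x_2_n + h·x_2'.
0.000000: (-0.200000, -1.700000); f=(-1.700000, 0.324000) → (-0.727000, -1.599560)
(x_1(0.31), x_2(0.31)) ≈ (-0.7270, -1.5996)

-0.7270, -1.5996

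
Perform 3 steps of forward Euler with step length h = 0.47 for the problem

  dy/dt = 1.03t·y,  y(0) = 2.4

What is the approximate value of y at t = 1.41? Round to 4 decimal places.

4.2867

Euler: y_{n+1} = y_n + h·f(t_n, y_n).
t=0.000000, y=2.400000: f=0.000000 → y ← 2.400000 + 0.47·0.000000 = 2.400000
t=0.470000, y=2.400000: f=1.161840 → y ← 2.400000 + 0.47·1.161840 = 2.946065
t=0.940000, y=2.946065: f=2.852380 → y ← 2.946065 + 0.47·2.852380 = 4.286683
y(1.41) ≈ 4.2867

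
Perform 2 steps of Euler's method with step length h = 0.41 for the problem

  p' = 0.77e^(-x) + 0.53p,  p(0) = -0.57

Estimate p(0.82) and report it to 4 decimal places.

-0.2508

Euler: p_{n+1} = p_n + h·f(x_n, p_n).
x=0.000000, p=-0.570000: f=0.467900 → p ← -0.570000 + 0.41·0.467900 = -0.378161
x=0.410000, p=-0.378161: f=0.310585 → p ← -0.378161 + 0.41·0.310585 = -0.250821
p(0.82) ≈ -0.2508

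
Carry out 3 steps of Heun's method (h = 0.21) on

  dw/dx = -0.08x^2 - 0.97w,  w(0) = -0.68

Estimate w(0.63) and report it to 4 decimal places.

Heun: k1 = f(x_n, w_n); k2 = f(x_n + h, w_n + h·k1); w_{n+1} = w_n + (h/2)·(k1 + k2).
x=0.000000, w=-0.680000:
  k1 = f(0.000000, -0.680000) = 0.659600
  k2 = f(0.210000, -0.541484) = 0.521711
  w ← -0.680000 + (0.21/2)·(0.659600 + 0.521711) = -0.555962
x=0.210000, w=-0.555962:
  k1 = f(0.210000, -0.555962) = 0.535755
  k2 = f(0.420000, -0.443454) = 0.416038
  w ← -0.555962 + (0.21/2)·(0.535755 + 0.416038) = -0.456024
x=0.420000, w=-0.456024:
  k1 = f(0.420000, -0.456024) = 0.428231
  k2 = f(0.630000, -0.366095) = 0.323361
  w ← -0.456024 + (0.21/2)·(0.428231 + 0.323361) = -0.377107
w(0.63) ≈ -0.3771

-0.3771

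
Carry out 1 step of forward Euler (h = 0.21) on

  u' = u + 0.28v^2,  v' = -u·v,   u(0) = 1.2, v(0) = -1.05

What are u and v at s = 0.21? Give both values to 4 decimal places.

Euler on (u,v): u_{n+1} = u_n + h·u', v_{n+1} = v_n + h·v'.
0.000000: (1.200000, -1.050000); f=(1.508700, 1.260000) → (1.516827, -0.785400)
(u(0.21), v(0.21)) ≈ (1.5168, -0.7854)

1.5168, -0.7854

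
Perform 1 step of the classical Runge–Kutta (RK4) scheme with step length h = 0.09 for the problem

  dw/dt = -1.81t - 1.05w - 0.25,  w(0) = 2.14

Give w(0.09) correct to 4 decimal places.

1.9185

RK4: k1 = f(t_n, w_n); k2 = f(t_n + h/2, w_n + (h/2)·k1); k3 = f(t_n + h/2, w_n + (h/2)·k2); k4 = f(t_n + h, w_n + h·k3); w_{n+1} = w_n + (h/6)·(k1 + 2k2 + 2k3 + k4).
t=0.000000, w=2.140000:
  k1 = f(0.000000, 2.140000) = -2.497000
  k2 = f(0.045000, 2.027635) = -2.460467
  k3 = f(0.045000, 2.029279) = -2.462193
  k4 = f(0.090000, 1.918403) = -2.427223
  w ← 2.140000 + (0.09/6)·(k1 + 2k2 + 2k3 + k4) = 1.918457
w(0.09) ≈ 1.9185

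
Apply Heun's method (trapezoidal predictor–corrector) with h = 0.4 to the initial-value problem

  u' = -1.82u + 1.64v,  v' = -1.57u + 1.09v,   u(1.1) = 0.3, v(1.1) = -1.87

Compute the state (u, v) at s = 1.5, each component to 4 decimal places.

-0.9483, -2.6388

Heun on (u,v): k1 = f(s_n, state_n); k2 = f(s_n + h, state_n + h·k1); state_{n+1} = state_n + (h/2)·(k1 + k2).
1.100000: (0.300000, -1.870000)
  k1 = (-3.612800, -2.509300)
  predictor → (-1.145120, -2.873720)
  k2 = (-2.628782, -1.334516)
  → (-0.948316, -2.638763)
(u(1.5), v(1.5)) ≈ (-0.9483, -2.6388)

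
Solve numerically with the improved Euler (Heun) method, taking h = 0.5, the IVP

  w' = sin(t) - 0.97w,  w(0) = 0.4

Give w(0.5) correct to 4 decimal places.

Heun: k1 = f(t_n, w_n); k2 = f(t_n + h, w_n + h·k1); w_{n+1} = w_n + (h/2)·(k1 + k2).
t=0.000000, w=0.400000:
  k1 = f(0.000000, 0.400000) = -0.388000
  k2 = f(0.500000, 0.206000) = 0.279606
  w ← 0.400000 + (0.5/2)·(-0.388000 + 0.279606) = 0.372901
w(0.5) ≈ 0.3729

0.3729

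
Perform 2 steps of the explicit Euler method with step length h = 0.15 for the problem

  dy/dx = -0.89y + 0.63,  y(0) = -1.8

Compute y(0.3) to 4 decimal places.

-1.1751

Euler: y_{n+1} = y_n + h·f(x_n, y_n).
x=0.000000, y=-1.800000: f=2.232000 → y ← -1.800000 + 0.15·2.232000 = -1.465200
x=0.150000, y=-1.465200: f=1.934028 → y ← -1.465200 + 0.15·1.934028 = -1.175096
y(0.3) ≈ -1.1751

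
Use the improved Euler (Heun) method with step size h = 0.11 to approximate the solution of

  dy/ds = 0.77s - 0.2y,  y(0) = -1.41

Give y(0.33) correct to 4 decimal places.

-1.2788

Heun: k1 = f(s_n, y_n); k2 = f(s_n + h, y_n + h·k1); y_{n+1} = y_n + (h/2)·(k1 + k2).
s=0.000000, y=-1.410000:
  k1 = f(0.000000, -1.410000) = 0.282000
  k2 = f(0.110000, -1.378980) = 0.360496
  y ← -1.410000 + (0.11/2)·(0.282000 + 0.360496) = -1.374663
s=0.110000, y=-1.374663:
  k1 = f(0.110000, -1.374663) = 0.359633
  k2 = f(0.220000, -1.335103) = 0.436421
  y ← -1.374663 + (0.11/2)·(0.359633 + 0.436421) = -1.330880
s=0.220000, y=-1.330880:
  k1 = f(0.220000, -1.330880) = 0.435576
  k2 = f(0.330000, -1.282966) = 0.510693
  y ← -1.330880 + (0.11/2)·(0.435576 + 0.510693) = -1.278835
y(0.33) ≈ -1.2788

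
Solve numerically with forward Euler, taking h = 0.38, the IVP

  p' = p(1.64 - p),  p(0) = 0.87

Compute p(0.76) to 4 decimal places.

Euler: p_{n+1} = p_n + h·f(s_n, p_n).
s=0.000000, p=0.870000: f=0.669900 → p ← 0.870000 + 0.38·0.669900 = 1.124562
s=0.380000, p=1.124562: f=0.579642 → p ← 1.124562 + 0.38·0.579642 = 1.344826
p(0.76) ≈ 1.3448

1.3448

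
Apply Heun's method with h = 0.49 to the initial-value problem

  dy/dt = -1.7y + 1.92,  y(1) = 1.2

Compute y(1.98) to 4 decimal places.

Heun: k1 = f(t_n, y_n); k2 = f(t_n + h, y_n + h·k1); y_{n+1} = y_n + (h/2)·(k1 + k2).
t=1.000000, y=1.200000:
  k1 = f(1.000000, 1.200000) = -0.120000
  k2 = f(1.490000, 1.141200) = -0.020040
  y ← 1.200000 + (0.49/2)·(-0.120000 + (-0.020040)) = 1.165690
t=1.490000, y=1.165690:
  k1 = f(1.490000, 1.165690) = -0.061673
  k2 = f(1.980000, 1.135470) = -0.010299
  y ← 1.165690 + (0.49/2)·(-0.061673 + (-0.010299)) = 1.148057
y(1.98) ≈ 1.1481

1.1481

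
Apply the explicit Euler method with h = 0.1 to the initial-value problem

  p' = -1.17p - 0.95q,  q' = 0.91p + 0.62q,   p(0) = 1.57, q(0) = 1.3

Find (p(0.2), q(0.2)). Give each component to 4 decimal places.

0.9703, 1.7328

Euler on (p,q): p_{n+1} = p_n + h·p', q_{n+1} = q_n + h·q'.
0.000000: (1.570000, 1.300000); f=(-3.071900, 2.234700) → (1.262810, 1.523470)
0.100000: (1.262810, 1.523470); f=(-2.924784, 2.093708) → (0.970332, 1.732841)
(p(0.2), q(0.2)) ≈ (0.9703, 1.7328)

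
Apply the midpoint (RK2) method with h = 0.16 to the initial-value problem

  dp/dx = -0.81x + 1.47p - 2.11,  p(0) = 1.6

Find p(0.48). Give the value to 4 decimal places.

1.6513

Midpoint: k1 = f(x_n, p_n); k2 = f(x_n + h/2, p_n + (h/2)·k1); p_{n+1} = p_n + h·k2.
x=0.000000, p=1.600000:
  k1 = f(0.000000, 1.600000) = 0.242000
  k2 = f(0.080000, 1.619360) = 0.205659
  p ← 1.600000 + 0.16·0.205659 = 1.632905
x=0.160000, p=1.632905:
  k1 = f(0.160000, 1.632905) = 0.160771
  k2 = f(0.240000, 1.645767) = 0.114878
  p ← 1.632905 + 0.16·0.114878 = 1.651286
x=0.320000, p=1.651286:
  k1 = f(0.320000, 1.651286) = 0.058190
  k2 = f(0.400000, 1.655941) = 0.000233
  p ← 1.651286 + 0.16·0.000233 = 1.651323
p(0.48) ≈ 1.6513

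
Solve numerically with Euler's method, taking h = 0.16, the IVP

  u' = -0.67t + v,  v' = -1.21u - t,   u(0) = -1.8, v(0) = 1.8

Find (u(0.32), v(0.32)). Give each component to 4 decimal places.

Euler on (u,v): u_{n+1} = u_n + h·u', v_{n+1} = v_n + h·v'.
0.000000: (-1.800000, 1.800000); f=(1.800000, 2.178000) → (-1.512000, 2.148480)
0.160000: (-1.512000, 2.148480); f=(2.041280, 1.669520) → (-1.185395, 2.415603)
(u(0.32), v(0.32)) ≈ (-1.1854, 2.4156)

-1.1854, 2.4156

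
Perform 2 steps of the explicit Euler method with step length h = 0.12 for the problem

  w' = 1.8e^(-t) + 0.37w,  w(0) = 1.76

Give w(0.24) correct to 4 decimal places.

2.3369

Euler: w_{n+1} = w_n + h·f(t_n, w_n).
t=0.000000, w=1.760000: f=2.451200 → w ← 1.760000 + 0.12·2.451200 = 2.054144
t=0.120000, w=2.054144: f=2.356490 → w ← 2.054144 + 0.12·2.356490 = 2.336923
w(0.24) ≈ 2.3369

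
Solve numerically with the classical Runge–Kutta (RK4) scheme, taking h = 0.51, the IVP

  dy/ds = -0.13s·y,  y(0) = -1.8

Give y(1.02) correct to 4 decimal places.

RK4: k1 = f(s_n, y_n); k2 = f(s_n + h/2, y_n + (h/2)·k1); k3 = f(s_n + h/2, y_n + (h/2)·k2); k4 = f(s_n + h, y_n + h·k3); y_{n+1} = y_n + (h/6)·(k1 + 2k2 + 2k3 + k4).
s=0.000000, y=-1.800000:
  k1 = f(0.000000, -1.800000) = 0.000000
  k2 = f(0.255000, -1.800000) = 0.059670
  k3 = f(0.255000, -1.784784) = 0.059166
  k4 = f(0.510000, -1.769826) = 0.117339
  y ← -1.800000 + (0.51/6)·(k1 + 2k2 + 2k3 + k4) = -1.769824
s=0.510000, y=-1.769824:
  k1 = f(0.510000, -1.769824) = 0.117339
  k2 = f(0.765000, -1.739903) = 0.173033
  k3 = f(0.765000, -1.725701) = 0.171621
  k4 = f(1.020000, -1.682297) = 0.223073
  y ← -1.769824 + (0.51/6)·(k1 + 2k2 + 2k3 + k4) = -1.682298
y(1.02) ≈ -1.6823

-1.6823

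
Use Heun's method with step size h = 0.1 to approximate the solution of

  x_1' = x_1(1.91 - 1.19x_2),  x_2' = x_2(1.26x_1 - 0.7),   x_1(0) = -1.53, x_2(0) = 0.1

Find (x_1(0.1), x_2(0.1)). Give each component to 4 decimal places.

-1.8314, 0.0759

Heun on (x_1,x_2): k1 = f(t_n, state_n); k2 = f(t_n + h, state_n + h·k1); state_{n+1} = state_n + (h/2)·(k1 + k2).
0.000000: (-1.530000, 0.100000)
  k1 = (-2.740230, -0.262780)
  predictor → (-1.804023, 0.073722)
  k2 = (-3.287418, -0.219181)
  → (-1.831382, 0.075902)
(x_1(0.1), x_2(0.1)) ≈ (-1.8314, 0.0759)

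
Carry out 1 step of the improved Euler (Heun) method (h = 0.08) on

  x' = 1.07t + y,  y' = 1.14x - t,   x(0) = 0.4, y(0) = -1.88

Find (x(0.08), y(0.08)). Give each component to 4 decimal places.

0.2545, -1.8536

Heun on (x,y): k1 = f(t_n, state_n); k2 = f(t_n + h, state_n + h·k1); state_{n+1} = state_n + (h/2)·(k1 + k2).
0.000000: (0.400000, -1.880000)
  k1 = (-1.880000, 0.456000)
  predictor → (0.249600, -1.843520)
  k2 = (-1.757920, 0.204544)
  → (0.254483, -1.853578)
(x(0.08), y(0.08)) ≈ (0.2545, -1.8536)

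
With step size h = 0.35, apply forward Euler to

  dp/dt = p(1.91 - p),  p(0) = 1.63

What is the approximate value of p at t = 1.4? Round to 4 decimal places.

1.9047

Euler: p_{n+1} = p_n + h·f(t_n, p_n).
t=0.000000, p=1.630000: f=0.456400 → p ← 1.630000 + 0.35·0.456400 = 1.789740
t=0.350000, p=1.789740: f=0.215234 → p ← 1.789740 + 0.35·0.215234 = 1.865072
t=0.700000, p=1.865072: f=0.083794 → p ← 1.865072 + 0.35·0.083794 = 1.894400
t=1.050000, p=1.894400: f=0.029553 → p ← 1.894400 + 0.35·0.029553 = 1.904743
p(1.4) ≈ 1.9047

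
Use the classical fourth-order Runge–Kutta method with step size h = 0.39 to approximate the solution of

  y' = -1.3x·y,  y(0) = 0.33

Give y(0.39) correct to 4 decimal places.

0.2989

RK4: k1 = f(x_n, y_n); k2 = f(x_n + h/2, y_n + (h/2)·k1); k3 = f(x_n + h/2, y_n + (h/2)·k2); k4 = f(x_n + h, y_n + h·k3); y_{n+1} = y_n + (h/6)·(k1 + 2k2 + 2k3 + k4).
x=0.000000, y=0.330000:
  k1 = f(0.000000, 0.330000) = 0.000000
  k2 = f(0.195000, 0.330000) = -0.083655
  k3 = f(0.195000, 0.313687) = -0.079520
  k4 = f(0.390000, 0.298987) = -0.151587
  y ← 0.330000 + (0.39/6)·(k1 + 2k2 + 2k3 + k4) = 0.298934
y(0.39) ≈ 0.2989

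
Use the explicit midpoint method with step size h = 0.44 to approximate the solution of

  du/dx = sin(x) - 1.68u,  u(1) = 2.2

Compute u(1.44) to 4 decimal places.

Midpoint: k1 = f(x_n, u_n); k2 = f(x_n + h/2, u_n + (h/2)·k1); u_{n+1} = u_n + h·k2.
x=1.000000, u=2.200000:
  k1 = f(1.000000, 2.200000) = -2.854529
  k2 = f(1.220000, 1.572004) = -1.701867
  u ← 2.200000 + 0.44·(-1.701867) = 1.451179
u(1.44) ≈ 1.4512

1.4512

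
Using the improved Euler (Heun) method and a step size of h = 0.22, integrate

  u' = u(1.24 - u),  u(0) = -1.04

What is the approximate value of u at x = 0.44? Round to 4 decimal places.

Heun: k1 = f(x_n, u_n); k2 = f(x_n + h, u_n + h·k1); u_{n+1} = u_n + (h/2)·(k1 + k2).
x=0.000000, u=-1.040000:
  k1 = f(0.000000, -1.040000) = -2.371200
  k2 = f(0.220000, -1.561664) = -4.375258
  u ← -1.040000 + (0.22/2)·(-2.371200 + (-4.375258)) = -1.782110
x=0.220000, u=-1.782110:
  k1 = f(0.220000, -1.782110) = -5.385734
  k2 = f(0.440000, -2.966972) = -12.481967
  u ← -1.782110 + (0.22/2)·(-5.385734 + (-12.481967)) = -3.747558
u(0.44) ≈ -3.7476

-3.7476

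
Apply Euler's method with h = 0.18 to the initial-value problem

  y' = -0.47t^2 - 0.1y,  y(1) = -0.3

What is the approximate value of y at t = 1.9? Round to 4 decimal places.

Euler: y_{n+1} = y_n + h·f(t_n, y_n).
t=1.000000, y=-0.300000: f=-0.440000 → y ← -0.300000 + 0.18·(-0.440000) = -0.379200
t=1.180000, y=-0.379200: f=-0.616508 → y ← -0.379200 + 0.18·(-0.616508) = -0.490171
t=1.360000, y=-0.490171: f=-0.820295 → y ← -0.490171 + 0.18·(-0.820295) = -0.637825
t=1.540000, y=-0.637825: f=-1.050870 → y ← -0.637825 + 0.18·(-1.050870) = -0.826981
t=1.720000, y=-0.826981: f=-1.307750 → y ← -0.826981 + 0.18·(-1.307750) = -1.062376
y(1.9) ≈ -1.0624

-1.0624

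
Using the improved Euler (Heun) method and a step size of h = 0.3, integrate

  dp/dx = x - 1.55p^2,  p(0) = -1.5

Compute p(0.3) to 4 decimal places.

-3.4855

Heun: k1 = f(x_n, p_n); k2 = f(x_n + h, p_n + h·k1); p_{n+1} = p_n + (h/2)·(k1 + k2).
x=0.000000, p=-1.500000:
  k1 = f(0.000000, -1.500000) = -3.487500
  k2 = f(0.300000, -2.546250) = -9.749253
  p ← -1.500000 + (0.3/2)·(-3.487500 + (-9.749253)) = -3.485513
p(0.3) ≈ -3.4855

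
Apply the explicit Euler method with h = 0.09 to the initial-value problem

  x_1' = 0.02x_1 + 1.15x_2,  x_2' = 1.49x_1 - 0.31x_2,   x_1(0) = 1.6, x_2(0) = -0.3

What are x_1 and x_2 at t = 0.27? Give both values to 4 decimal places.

1.5836, 0.3422

Euler on (x_1,x_2): x_1_{n+1} = x_1_n + h·x_1', x_2_{n+1} = x_2_n + h·x_2'.
0.000000: (1.600000, -0.300000); f=(-0.313000, 2.477000) → (1.571830, -0.077070)
0.090000: (1.571830, -0.077070); f=(-0.057194, 2.365918) → (1.566683, 0.135863)
0.180000: (1.566683, 0.135863); f=(0.187576, 2.292240) → (1.583564, 0.342164)
(x_1(0.27), x_2(0.27)) ≈ (1.5836, 0.3422)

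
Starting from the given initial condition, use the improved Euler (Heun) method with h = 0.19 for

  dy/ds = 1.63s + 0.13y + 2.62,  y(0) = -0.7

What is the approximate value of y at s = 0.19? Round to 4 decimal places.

-0.1841

Heun: k1 = f(s_n, y_n); k2 = f(s_n + h, y_n + h·k1); y_{n+1} = y_n + (h/2)·(k1 + k2).
s=0.000000, y=-0.700000:
  k1 = f(0.000000, -0.700000) = 2.529000
  k2 = f(0.190000, -0.219490) = 2.901166
  y ← -0.700000 + (0.19/2)·(2.529000 + 2.901166) = -0.184134
y(0.19) ≈ -0.1841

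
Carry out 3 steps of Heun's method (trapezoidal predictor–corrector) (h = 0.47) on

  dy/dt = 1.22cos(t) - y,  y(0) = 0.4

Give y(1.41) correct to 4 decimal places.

0.6028

Heun: k1 = f(t_n, y_n); k2 = f(t_n + h, y_n + h·k1); y_{n+1} = y_n + (h/2)·(k1 + k2).
t=0.000000, y=0.400000:
  k1 = f(0.000000, 0.400000) = 0.820000
  k2 = f(0.470000, 0.785400) = 0.302313
  y ← 0.400000 + (0.47/2)·(0.820000 + 0.302313) = 0.663744
t=0.470000, y=0.663744:
  k1 = f(0.470000, 0.663744) = 0.423970
  k2 = f(0.940000, 0.863009) = -0.143468
  y ← 0.663744 + (0.47/2)·(0.423970 + (-0.143468)) = 0.729662
t=0.940000, y=0.729662:
  k1 = f(0.940000, 0.729662) = -0.010120
  k2 = f(1.410000, 0.724905) = -0.529578
  y ← 0.729662 + (0.47/2)·(-0.010120 + (-0.529578)) = 0.602833
y(1.41) ≈ 0.6028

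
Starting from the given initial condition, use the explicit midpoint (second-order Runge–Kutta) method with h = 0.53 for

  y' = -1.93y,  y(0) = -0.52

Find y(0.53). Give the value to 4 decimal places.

Midpoint: k1 = f(t_n, y_n); k2 = f(t_n + h/2, y_n + (h/2)·k1); y_{n+1} = y_n + h·k2.
t=0.000000, y=-0.520000:
  k1 = f(0.000000, -0.520000) = 1.003600
  k2 = f(0.265000, -0.254046) = 0.490309
  y ← -0.520000 + 0.53·0.490309 = -0.260136
y(0.53) ≈ -0.2601

-0.2601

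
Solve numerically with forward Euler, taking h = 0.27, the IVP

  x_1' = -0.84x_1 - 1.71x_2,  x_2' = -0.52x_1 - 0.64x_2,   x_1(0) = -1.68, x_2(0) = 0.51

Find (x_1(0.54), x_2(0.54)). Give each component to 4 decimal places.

Euler on (x_1,x_2): x_1_{n+1} = x_1_n + h·x_1', x_2_{n+1} = x_2_n + h·x_2'.
0.000000: (-1.680000, 0.510000); f=(0.539100, 0.547200) → (-1.534443, 0.657744)
0.270000: (-1.534443, 0.657744); f=(0.164190, 0.376954) → (-1.490112, 0.759522)
(x_1(0.54), x_2(0.54)) ≈ (-1.4901, 0.7595)

-1.4901, 0.7595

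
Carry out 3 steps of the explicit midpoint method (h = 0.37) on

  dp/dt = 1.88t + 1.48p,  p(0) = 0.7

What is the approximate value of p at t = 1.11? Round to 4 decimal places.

Midpoint: k1 = f(t_n, p_n); k2 = f(t_n + h/2, p_n + (h/2)·k1); p_{n+1} = p_n + h·k2.
t=0.000000, p=0.700000:
  k1 = f(0.000000, 0.700000) = 1.036000
  k2 = f(0.185000, 0.891660) = 1.667457
  p ← 0.700000 + 0.37·1.667457 = 1.316959
t=0.370000, p=1.316959:
  k1 = f(0.370000, 1.316959) = 2.644699
  k2 = f(0.555000, 1.806228) = 3.716618
  p ← 1.316959 + 0.37·3.716618 = 2.692108
t=0.740000, p=2.692108:
  k1 = f(0.740000, 2.692108) = 5.375519
  k2 = f(0.925000, 3.686579) = 7.195137
  p ← 2.692108 + 0.37·7.195137 = 5.354308
p(1.11) ≈ 5.3543

5.3543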